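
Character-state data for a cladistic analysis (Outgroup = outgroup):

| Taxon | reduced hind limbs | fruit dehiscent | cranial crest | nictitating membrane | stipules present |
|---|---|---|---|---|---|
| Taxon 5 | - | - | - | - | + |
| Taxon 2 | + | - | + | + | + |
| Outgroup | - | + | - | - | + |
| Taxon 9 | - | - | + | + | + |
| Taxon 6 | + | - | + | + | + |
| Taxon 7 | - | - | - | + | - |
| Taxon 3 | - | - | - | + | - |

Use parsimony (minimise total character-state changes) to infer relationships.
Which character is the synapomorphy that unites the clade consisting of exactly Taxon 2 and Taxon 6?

reduced hind limbs

Character polarity is set by the outgroup: the derived state is whichever differs from the outgroup's state, so for fruit dehiscent, stipules present the derived state is '-', and for the remaining characters it is '+'.
Only Taxon 2 and Taxon 6 show the derived state '+' for reduced hind limbs, supporting them as a clade.
All ingroup taxa share the derived state '-' for fruit dehiscent; it defines the ingroup but does not resolve relationships within it.
Only Taxon 2, Taxon 6, and Taxon 9 show the derived state '+' for cranial crest, supporting them as a clade.
Only Taxon 2, Taxon 3, Taxon 6, Taxon 7, and Taxon 9 show the derived state '+' for nictitating membrane, supporting them as a clade.
stipules present: derived state '-' in Taxon 3 and Taxon 7 only — synapomorphy for {Taxon 3, Taxon 7}.
Most parsimonious ingroup topology: (((Taxon 7,Taxon 3),((Taxon 2,Taxon 6),Taxon 9)),Taxon 5).
The clade {Taxon 2, Taxon 6} is supported by reduced hind limbs: its derived state '+' occurs in exactly those taxa and in no other taxon (including the outgroup).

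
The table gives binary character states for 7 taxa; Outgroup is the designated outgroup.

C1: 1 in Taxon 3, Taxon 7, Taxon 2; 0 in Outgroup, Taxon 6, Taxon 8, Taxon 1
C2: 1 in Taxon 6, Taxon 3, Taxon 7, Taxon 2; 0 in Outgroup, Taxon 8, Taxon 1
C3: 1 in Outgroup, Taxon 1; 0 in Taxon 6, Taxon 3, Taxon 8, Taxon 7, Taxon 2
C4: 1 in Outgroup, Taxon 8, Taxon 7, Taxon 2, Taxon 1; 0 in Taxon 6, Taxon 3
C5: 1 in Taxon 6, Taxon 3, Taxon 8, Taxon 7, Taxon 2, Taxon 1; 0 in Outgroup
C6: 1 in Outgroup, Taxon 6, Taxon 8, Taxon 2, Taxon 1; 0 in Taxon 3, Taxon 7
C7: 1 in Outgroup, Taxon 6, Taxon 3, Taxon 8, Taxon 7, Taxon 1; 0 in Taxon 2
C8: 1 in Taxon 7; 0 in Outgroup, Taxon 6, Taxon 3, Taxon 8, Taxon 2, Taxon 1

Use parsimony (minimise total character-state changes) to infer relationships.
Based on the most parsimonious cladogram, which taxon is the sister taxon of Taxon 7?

Taxon 3

Character polarity is set by the outgroup: the derived state is whichever differs from the outgroup's state, so for C3, C4, C6, C7 the derived state is '0', and for the remaining characters it is '1'.
C1 (derived state '1') is shared by Taxon 2, Taxon 3, and Taxon 7 — a synapomorphy uniting that clade.
C2 (derived state '1') is shared by Taxon 2, Taxon 3, Taxon 6, and Taxon 7 — a synapomorphy uniting that clade.
C3: derived state '0' in Taxon 2, Taxon 3, Taxon 6, Taxon 7, and Taxon 8 only — synapomorphy for {Taxon 2, Taxon 3, Taxon 6, Taxon 7, Taxon 8}.
C4 groups Taxon 3 and Taxon 6, which is incompatible with the clades supported by the remaining characters; treating it as convergent (homoplasy) costs fewer steps than any alternative tree.
All ingroup taxa share the derived state '1' for C5; it defines the ingroup but does not resolve relationships within it.
Only Taxon 3 and Taxon 7 show the derived state '0' for C6, supporting them as a clade.
C7: derived state '0' in Taxon 2 only — an autapomorphy, so it tells us nothing about relationships among taxa.
C8 (derived state '1') is unique to Taxon 7 (autapomorphy; uninformative for grouping).
Most parsimonious ingroup topology: (((Taxon 6,((Taxon 3,Taxon 7),Taxon 2)),Taxon 8),Taxon 1).
Taxon 7 and Taxon 3 form a cherry on this tree, so they are sister taxa.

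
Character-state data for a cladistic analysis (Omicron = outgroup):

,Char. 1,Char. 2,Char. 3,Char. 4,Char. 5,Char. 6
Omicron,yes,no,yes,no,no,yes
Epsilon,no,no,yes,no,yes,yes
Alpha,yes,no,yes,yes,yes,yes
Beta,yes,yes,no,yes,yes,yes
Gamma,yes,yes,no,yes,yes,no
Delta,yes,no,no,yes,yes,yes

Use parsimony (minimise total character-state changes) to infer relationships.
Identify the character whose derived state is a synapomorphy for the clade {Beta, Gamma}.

Character polarity is set by the outgroup: the derived state is whichever differs from the outgroup's state, so for Char. 1, Char. 3, Char. 6 the derived state is 'no', and for the remaining characters it is 'yes'.
Char. 1: derived state 'no' in Epsilon only — an autapomorphy, so it tells us nothing about relationships among taxa.
Char. 2 (derived state 'yes') is shared by Beta and Gamma — a synapomorphy uniting that clade.
Char. 3: derived state 'no' in Beta, Delta, and Gamma only — synapomorphy for {Beta, Delta, Gamma}.
Only Alpha, Beta, Delta, and Gamma show the derived state 'yes' for Char. 4, supporting them as a clade.
All ingroup taxa share the derived state 'yes' for Char. 5; it defines the ingroup but does not resolve relationships within it.
Char. 6: derived state 'no' in Gamma only — an autapomorphy, so it tells us nothing about relationships among taxa.
Most parsimonious ingroup topology: (Epsilon,(Alpha,((Beta,Gamma),Delta))).
The clade {Beta, Gamma} is supported by Char. 2: its derived state 'yes' occurs in exactly those taxa and in no other taxon (including the outgroup).

Char. 2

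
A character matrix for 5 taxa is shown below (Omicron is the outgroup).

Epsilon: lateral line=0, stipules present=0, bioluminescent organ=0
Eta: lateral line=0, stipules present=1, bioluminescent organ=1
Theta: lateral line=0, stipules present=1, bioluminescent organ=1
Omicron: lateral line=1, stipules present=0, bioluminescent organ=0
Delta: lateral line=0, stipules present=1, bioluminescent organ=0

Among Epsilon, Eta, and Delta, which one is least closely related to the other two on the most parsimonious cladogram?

Epsilon

Character polarity is set by the outgroup: the derived state is whichever differs from the outgroup's state, so for lateral line the derived state is '0', and for the remaining characters it is '1'.
lateral line (derived state '0') is shared by all ingroup taxa — unites the whole ingroup.
Only Delta, Eta, and Theta show the derived state '1' for stipules present, supporting them as a clade.
bioluminescent organ (derived state '1') is shared by Eta and Theta — a synapomorphy uniting that clade.
Most parsimonious ingroup topology: (((Theta,Eta),Delta),Epsilon).
Delta and Eta share a more recent common ancestor with each other than either does with Epsilon, so Epsilon is the least closely related of the three.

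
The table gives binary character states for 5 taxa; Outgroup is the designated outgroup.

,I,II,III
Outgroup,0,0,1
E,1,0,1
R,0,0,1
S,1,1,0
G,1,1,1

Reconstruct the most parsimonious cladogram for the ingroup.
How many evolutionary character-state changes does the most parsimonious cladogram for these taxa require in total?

Character polarity is set by the outgroup: the derived state is whichever differs from the outgroup's state, so for III the derived state is '0', and for the remaining characters it is '1'.
I (derived state '1') is shared by E, G, and S — a synapomorphy uniting that clade.
II: derived state '1' in G and S only — synapomorphy for {G, S}.
III (derived state '0') is unique to S (autapomorphy; uninformative for grouping).
Most parsimonious ingroup topology: ((E,(S,G)),R).
Changes per character on this tree: I: 1; II: 1; III: 1.
Total = 3.

3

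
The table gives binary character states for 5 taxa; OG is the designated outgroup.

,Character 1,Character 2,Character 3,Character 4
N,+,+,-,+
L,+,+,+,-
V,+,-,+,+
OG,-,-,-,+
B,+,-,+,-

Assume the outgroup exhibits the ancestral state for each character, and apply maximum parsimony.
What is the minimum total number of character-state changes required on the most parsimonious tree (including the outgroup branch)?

Character polarity is set by the outgroup: the derived state is whichever differs from the outgroup's state, so for Character 4 the derived state is '-', and for the remaining characters it is '+'.
Character 1 (derived state '+') is shared by all ingroup taxa — unites the whole ingroup.
Character 2 groups L and N, which is incompatible with the clades supported by the remaining characters; treating it as convergent (homoplasy) costs fewer steps than any alternative tree.
Only B, L, and V show the derived state '+' for Character 3, supporting them as a clade.
Character 4 (derived state '-') is shared by B and L — a synapomorphy uniting that clade.
Most parsimonious ingroup topology: ((V,(L,B)),N).
Changes per character on this tree: Character 1: 1; Character 2: 2; Character 3: 1; Character 4: 1.
Total = 5.

5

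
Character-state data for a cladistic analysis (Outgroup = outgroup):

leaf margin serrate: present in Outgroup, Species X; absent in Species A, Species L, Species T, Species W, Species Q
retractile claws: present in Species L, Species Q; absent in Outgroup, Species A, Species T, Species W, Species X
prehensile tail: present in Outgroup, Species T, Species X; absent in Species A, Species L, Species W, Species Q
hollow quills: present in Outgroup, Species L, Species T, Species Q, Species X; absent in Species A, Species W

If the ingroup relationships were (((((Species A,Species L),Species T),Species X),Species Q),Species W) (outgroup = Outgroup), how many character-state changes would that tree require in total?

Map each character onto (((((Species A,Species L),Species T),Species X),Species Q),Species W) (rooted by Outgroup) and count the minimum state changes it requires (Fitch parsimony):
leaf margin serrate: 2; retractile claws: 2; prehensile tail: 3; hollow quills: 2.
Total tree length = 9.

9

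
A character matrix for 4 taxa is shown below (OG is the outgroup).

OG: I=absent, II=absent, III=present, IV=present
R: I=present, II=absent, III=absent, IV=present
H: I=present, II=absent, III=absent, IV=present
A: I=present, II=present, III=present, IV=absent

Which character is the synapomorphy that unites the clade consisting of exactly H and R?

III

Character polarity is set by the outgroup: the derived state is whichever differs from the outgroup's state, so for III, IV the derived state is 'absent', and for the remaining characters it is 'present'.
I (derived state 'present') is shared by all ingroup taxa — unites the whole ingroup.
II: derived state 'present' in A only — an autapomorphy, so it tells us nothing about relationships among taxa.
III (derived state 'absent') is shared by H and R — a synapomorphy uniting that clade.
IV: derived state 'absent' in A only — an autapomorphy, so it tells us nothing about relationships among taxa.
Most parsimonious ingroup topology: ((R,H),A).
The clade {H, R} is supported by III: its derived state 'absent' occurs in exactly those taxa and in no other taxon (including the outgroup).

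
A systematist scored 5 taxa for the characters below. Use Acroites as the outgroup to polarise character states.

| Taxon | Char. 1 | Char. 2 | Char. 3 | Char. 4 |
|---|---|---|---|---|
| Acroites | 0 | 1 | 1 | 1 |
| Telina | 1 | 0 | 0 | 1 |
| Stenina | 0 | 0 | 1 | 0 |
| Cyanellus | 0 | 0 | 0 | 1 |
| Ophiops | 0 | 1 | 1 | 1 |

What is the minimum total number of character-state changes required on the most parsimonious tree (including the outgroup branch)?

Character polarity is set by the outgroup: the derived state is whichever differs from the outgroup's state, so for Char. 2, Char. 3, Char. 4 the derived state is '0', and for the remaining characters it is '1'.
Char. 1: derived state '1' in Telina only — an autapomorphy, so it tells us nothing about relationships among taxa.
Char. 2 (derived state '0') is shared by Cyanellus, Stenina, and Telina — a synapomorphy uniting that clade.
Char. 3 (derived state '0') is shared by Cyanellus and Telina — a synapomorphy uniting that clade.
Char. 4: derived state '0' in Stenina only — an autapomorphy, so it tells us nothing about relationships among taxa.
Most parsimonious ingroup topology: (((Telina,Cyanellus),Stenina),Ophiops).
Changes per character on this tree: Char. 1: 1; Char. 2: 1; Char. 3: 1; Char. 4: 1.
Total = 4.

4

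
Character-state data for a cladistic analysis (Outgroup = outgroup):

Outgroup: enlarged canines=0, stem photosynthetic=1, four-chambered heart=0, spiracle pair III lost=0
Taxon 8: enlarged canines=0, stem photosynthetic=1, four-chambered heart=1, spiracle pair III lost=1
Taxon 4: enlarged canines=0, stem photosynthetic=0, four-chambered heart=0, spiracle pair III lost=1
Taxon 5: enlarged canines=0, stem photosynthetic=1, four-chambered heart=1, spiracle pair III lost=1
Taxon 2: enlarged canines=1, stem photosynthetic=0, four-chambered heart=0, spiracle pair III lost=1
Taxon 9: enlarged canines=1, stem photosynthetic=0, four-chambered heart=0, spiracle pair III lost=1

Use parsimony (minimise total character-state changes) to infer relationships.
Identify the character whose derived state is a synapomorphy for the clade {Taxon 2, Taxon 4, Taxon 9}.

stem photosynthetic

Character polarity is set by the outgroup: the derived state is whichever differs from the outgroup's state, so for stem photosynthetic the derived state is '0', and for the remaining characters it is '1'.
enlarged canines (derived state '1') is shared by Taxon 2 and Taxon 9 — a synapomorphy uniting that clade.
stem photosynthetic: derived state '0' in Taxon 2, Taxon 4, and Taxon 9 only — synapomorphy for {Taxon 2, Taxon 4, Taxon 9}.
four-chambered heart: derived state '1' in Taxon 5 and Taxon 8 only — synapomorphy for {Taxon 5, Taxon 8}.
spiracle pair III lost (derived state '1') is shared by all ingroup taxa — unites the whole ingroup.
Most parsimonious ingroup topology: ((Taxon 8,Taxon 5),(Taxon 4,(Taxon 2,Taxon 9))).
The clade {Taxon 2, Taxon 4, Taxon 9} is supported by stem photosynthetic: its derived state '0' occurs in exactly those taxa and in no other taxon (including the outgroup).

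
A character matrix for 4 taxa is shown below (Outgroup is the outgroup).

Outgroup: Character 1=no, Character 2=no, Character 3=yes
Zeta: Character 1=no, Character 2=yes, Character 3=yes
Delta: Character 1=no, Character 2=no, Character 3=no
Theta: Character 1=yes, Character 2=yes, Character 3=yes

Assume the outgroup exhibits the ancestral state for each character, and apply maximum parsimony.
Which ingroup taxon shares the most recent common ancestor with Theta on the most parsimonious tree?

Zeta

Character polarity is set by the outgroup: the derived state is whichever differs from the outgroup's state, so for Character 3 the derived state is 'no', and for the remaining characters it is 'yes'.
Character 1: derived state 'yes' in Theta only — an autapomorphy, so it tells us nothing about relationships among taxa.
Only Theta and Zeta show the derived state 'yes' for Character 2, supporting them as a clade.
Character 3 (derived state 'no') is unique to Delta (autapomorphy; uninformative for grouping).
Most parsimonious ingroup topology: ((Zeta,Theta),Delta).
Theta and Zeta form a cherry on this tree, so they are sister taxa.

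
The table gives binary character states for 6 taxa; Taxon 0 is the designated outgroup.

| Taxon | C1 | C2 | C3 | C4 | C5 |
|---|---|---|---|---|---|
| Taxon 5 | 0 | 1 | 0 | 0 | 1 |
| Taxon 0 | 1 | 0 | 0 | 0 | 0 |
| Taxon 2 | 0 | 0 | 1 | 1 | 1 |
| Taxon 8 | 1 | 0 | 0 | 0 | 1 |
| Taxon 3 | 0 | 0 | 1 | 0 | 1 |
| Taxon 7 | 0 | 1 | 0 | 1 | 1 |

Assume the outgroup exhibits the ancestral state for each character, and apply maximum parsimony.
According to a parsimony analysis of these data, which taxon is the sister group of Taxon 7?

Character polarity is set by the outgroup: the derived state is whichever differs from the outgroup's state, so for C1 the derived state is '0', and for the remaining characters it is '1'.
Only Taxon 2, Taxon 3, Taxon 5, and Taxon 7 show the derived state '0' for C1, supporting them as a clade.
C2 (derived state '1') is shared by Taxon 5 and Taxon 7 — a synapomorphy uniting that clade.
C3: derived state '1' in Taxon 2 and Taxon 3 only — synapomorphy for {Taxon 2, Taxon 3}.
C4 (state '1') occurs in Taxon 2 and Taxon 7 but conflicts with the nesting implied by the other characters — most parsimoniously interpreted as homoplasy.
C5 (derived state '1') is shared by all ingroup taxa — unites the whole ingroup.
Most parsimonious ingroup topology: (Taxon 8,((Taxon 2,Taxon 3),(Taxon 5,Taxon 7))).
Taxon 7 and Taxon 5 form a cherry on this tree, so they are sister taxa.

Taxon 5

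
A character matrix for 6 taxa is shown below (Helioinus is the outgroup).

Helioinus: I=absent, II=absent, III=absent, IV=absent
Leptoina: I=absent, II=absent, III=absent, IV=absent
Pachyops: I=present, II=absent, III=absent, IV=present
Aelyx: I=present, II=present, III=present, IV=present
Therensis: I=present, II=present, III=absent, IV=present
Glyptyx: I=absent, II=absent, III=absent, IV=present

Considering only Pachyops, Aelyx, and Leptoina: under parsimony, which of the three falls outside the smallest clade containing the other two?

The outgroup has state 'absent' for every character, so 'present' is the derived state throughout.
Only Aelyx, Pachyops, and Therensis show the derived state 'present' for I, supporting them as a clade.
Only Aelyx and Therensis show the derived state 'present' for II, supporting them as a clade.
III (derived state 'present') is unique to Aelyx (autapomorphy; uninformative for grouping).
IV (derived state 'present') is shared by Aelyx, Glyptyx, Pachyops, and Therensis — a synapomorphy uniting that clade.
Most parsimonious ingroup topology: (Leptoina,((Pachyops,(Aelyx,Therensis)),Glyptyx)).
Aelyx and Pachyops share a more recent common ancestor with each other than either does with Leptoina, so Leptoina is the least closely related of the three.

Leptoina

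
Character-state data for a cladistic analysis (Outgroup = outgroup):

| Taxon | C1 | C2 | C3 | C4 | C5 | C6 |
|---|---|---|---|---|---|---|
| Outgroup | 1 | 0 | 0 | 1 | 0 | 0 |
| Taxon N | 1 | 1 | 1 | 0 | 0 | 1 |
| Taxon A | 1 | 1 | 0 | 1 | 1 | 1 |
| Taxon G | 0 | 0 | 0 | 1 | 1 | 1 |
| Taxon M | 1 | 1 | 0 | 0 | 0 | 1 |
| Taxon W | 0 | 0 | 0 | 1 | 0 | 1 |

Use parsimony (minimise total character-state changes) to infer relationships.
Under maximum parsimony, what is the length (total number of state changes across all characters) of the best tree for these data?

7

Character polarity is set by the outgroup: the derived state is whichever differs from the outgroup's state, so for C1, C4 the derived state is '0', and for the remaining characters it is '1'.
C1 (derived state '0') is shared by Taxon G and Taxon W — a synapomorphy uniting that clade.
Only Taxon A, Taxon M, and Taxon N show the derived state '1' for C2, supporting them as a clade.
C3: derived state '1' in Taxon N only — an autapomorphy, so it tells us nothing about relationships among taxa.
C4: derived state '0' in Taxon M and Taxon N only — synapomorphy for {Taxon M, Taxon N}.
C5 groups Taxon A and Taxon G, which is incompatible with the clades supported by the remaining characters; treating it as convergent (homoplasy) costs fewer steps than any alternative tree.
C6 (derived state '1') is shared by all ingroup taxa — unites the whole ingroup.
Most parsimonious ingroup topology: (((Taxon N,Taxon M),Taxon A),(Taxon G,Taxon W)).
Changes per character on this tree: C1: 1; C2: 1; C3: 1; C4: 1; C5: 2; C6: 1.
Total = 7.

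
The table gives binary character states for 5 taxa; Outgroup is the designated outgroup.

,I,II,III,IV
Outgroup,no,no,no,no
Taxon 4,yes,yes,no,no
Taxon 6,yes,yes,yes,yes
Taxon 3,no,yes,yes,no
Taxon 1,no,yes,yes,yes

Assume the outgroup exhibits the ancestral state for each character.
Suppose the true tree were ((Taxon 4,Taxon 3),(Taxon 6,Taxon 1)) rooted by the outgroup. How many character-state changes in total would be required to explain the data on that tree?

Map each character onto ((Taxon 4,Taxon 3),(Taxon 6,Taxon 1)) (rooted by Outgroup) and count the minimum state changes it requires (Fitch parsimony):
I: 2; II: 1; III: 2; IV: 1.
Total tree length = 6.

6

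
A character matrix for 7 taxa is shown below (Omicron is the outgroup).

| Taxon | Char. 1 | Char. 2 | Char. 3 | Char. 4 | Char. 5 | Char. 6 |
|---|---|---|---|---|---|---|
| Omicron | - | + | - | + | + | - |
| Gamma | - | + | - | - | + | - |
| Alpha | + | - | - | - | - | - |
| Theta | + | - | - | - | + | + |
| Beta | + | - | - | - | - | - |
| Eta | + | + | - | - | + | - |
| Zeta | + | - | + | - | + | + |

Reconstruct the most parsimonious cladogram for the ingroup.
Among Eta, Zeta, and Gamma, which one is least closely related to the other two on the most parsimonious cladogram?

Character polarity is set by the outgroup: the derived state is whichever differs from the outgroup's state, so for Char. 2, Char. 4, Char. 5 the derived state is '-', and for the remaining characters it is '+'.
Only Alpha, Beta, Eta, Theta, and Zeta show the derived state '+' for Char. 1, supporting them as a clade.
Only Alpha, Beta, Theta, and Zeta show the derived state '-' for Char. 2, supporting them as a clade.
Char. 3 (derived state '+') is unique to Zeta (autapomorphy; uninformative for grouping).
All ingroup taxa share the derived state '-' for Char. 4; it defines the ingroup but does not resolve relationships within it.
Char. 5 (derived state '-') is shared by Alpha and Beta — a synapomorphy uniting that clade.
Char. 6: derived state '+' in Theta and Zeta only — synapomorphy for {Theta, Zeta}.
Most parsimonious ingroup topology: (Gamma,(((Alpha,Beta),(Theta,Zeta)),Eta)).
Eta and Zeta share a more recent common ancestor with each other than either does with Gamma, so Gamma is the least closely related of the three.

Gamma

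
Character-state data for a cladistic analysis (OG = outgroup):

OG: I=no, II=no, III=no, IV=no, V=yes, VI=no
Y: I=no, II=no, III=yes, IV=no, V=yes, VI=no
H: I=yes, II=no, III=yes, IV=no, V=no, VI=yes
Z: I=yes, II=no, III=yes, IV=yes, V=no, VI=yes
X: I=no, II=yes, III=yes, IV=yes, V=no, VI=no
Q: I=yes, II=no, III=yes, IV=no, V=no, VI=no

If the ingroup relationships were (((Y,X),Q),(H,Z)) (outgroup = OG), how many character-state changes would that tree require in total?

9

Map each character onto (((Y,X),Q),(H,Z)) (rooted by OG) and count the minimum state changes it requires (Fitch parsimony):
I: 2; II: 1; III: 1; IV: 2; V: 2; VI: 1.
Total tree length = 9.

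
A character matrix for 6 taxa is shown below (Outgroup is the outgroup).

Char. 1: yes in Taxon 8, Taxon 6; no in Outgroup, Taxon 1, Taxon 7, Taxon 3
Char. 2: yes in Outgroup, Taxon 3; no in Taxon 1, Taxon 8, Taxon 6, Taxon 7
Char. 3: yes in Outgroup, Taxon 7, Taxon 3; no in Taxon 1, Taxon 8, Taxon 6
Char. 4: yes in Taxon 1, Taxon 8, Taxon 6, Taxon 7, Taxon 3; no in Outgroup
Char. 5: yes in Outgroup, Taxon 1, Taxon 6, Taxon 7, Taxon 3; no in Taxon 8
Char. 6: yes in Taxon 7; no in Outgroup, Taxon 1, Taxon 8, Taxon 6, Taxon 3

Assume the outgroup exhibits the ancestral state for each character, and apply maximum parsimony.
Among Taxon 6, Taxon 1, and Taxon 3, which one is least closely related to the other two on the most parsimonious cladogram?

Character polarity is set by the outgroup: the derived state is whichever differs from the outgroup's state, so for Char. 2, Char. 3, Char. 5 the derived state is 'no', and for the remaining characters it is 'yes'.
Char. 1 (derived state 'yes') is shared by Taxon 6 and Taxon 8 — a synapomorphy uniting that clade.
Only Taxon 1, Taxon 6, Taxon 7, and Taxon 8 show the derived state 'no' for Char. 2, supporting them as a clade.
Char. 3: derived state 'no' in Taxon 1, Taxon 6, and Taxon 8 only — synapomorphy for {Taxon 1, Taxon 6, Taxon 8}.
All ingroup taxa share the derived state 'yes' for Char. 4; it defines the ingroup but does not resolve relationships within it.
Char. 5 (derived state 'no') is unique to Taxon 8 (autapomorphy; uninformative for grouping).
Char. 6 (derived state 'yes') is unique to Taxon 7 (autapomorphy; uninformative for grouping).
Most parsimonious ingroup topology: (((Taxon 1,(Taxon 8,Taxon 6)),Taxon 7),Taxon 3).
Taxon 1 and Taxon 6 share a more recent common ancestor with each other than either does with Taxon 3, so Taxon 3 is the least closely related of the three.

Taxon 3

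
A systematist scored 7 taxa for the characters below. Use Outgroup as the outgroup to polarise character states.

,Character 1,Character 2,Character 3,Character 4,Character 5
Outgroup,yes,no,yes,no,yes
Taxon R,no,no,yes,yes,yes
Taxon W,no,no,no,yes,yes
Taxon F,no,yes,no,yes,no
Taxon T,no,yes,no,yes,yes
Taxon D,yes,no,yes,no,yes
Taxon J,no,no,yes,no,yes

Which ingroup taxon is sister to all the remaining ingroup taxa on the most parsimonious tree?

Taxon D

Character polarity is set by the outgroup: the derived state is whichever differs from the outgroup's state, so for Character 1, Character 3, Character 5 the derived state is 'no', and for the remaining characters it is 'yes'.
Character 1: derived state 'no' in Taxon F, Taxon J, Taxon R, Taxon T, and Taxon W only — synapomorphy for {Taxon F, Taxon J, Taxon R, Taxon T, Taxon W}.
Character 2: derived state 'yes' in Taxon F and Taxon T only — synapomorphy for {Taxon F, Taxon T}.
Character 3 (derived state 'no') is shared by Taxon F, Taxon T, and Taxon W — a synapomorphy uniting that clade.
Character 4: derived state 'yes' in Taxon F, Taxon R, Taxon T, and Taxon W only — synapomorphy for {Taxon F, Taxon R, Taxon T, Taxon W}.
Character 5 (derived state 'no') is unique to Taxon F (autapomorphy; uninformative for grouping).
Most parsimonious ingroup topology: (((Taxon R,(Taxon W,(Taxon F,Taxon T))),Taxon J),Taxon D).
Taxon D is sister to the clade containing all other ingroup taxa, so it is the earliest-diverging (most basal) ingroup lineage.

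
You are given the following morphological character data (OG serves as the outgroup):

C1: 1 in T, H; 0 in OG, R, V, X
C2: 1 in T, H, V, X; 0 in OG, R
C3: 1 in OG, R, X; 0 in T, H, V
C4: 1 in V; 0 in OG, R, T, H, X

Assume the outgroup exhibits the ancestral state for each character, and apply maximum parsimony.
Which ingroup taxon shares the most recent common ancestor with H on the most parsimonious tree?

Character polarity is set by the outgroup: the derived state is whichever differs from the outgroup's state, so for C3 the derived state is '0', and for the remaining characters it is '1'.
C1: derived state '1' in H and T only — synapomorphy for {H, T}.
Only H, T, V, and X show the derived state '1' for C2, supporting them as a clade.
Only H, T, and V show the derived state '0' for C3, supporting them as a clade.
C4: derived state '1' in V only — an autapomorphy, so it tells us nothing about relationships among taxa.
Most parsimonious ingroup topology: (R,(((T,H),V),X)).
H and T form a cherry on this tree, so they are sister taxa.

T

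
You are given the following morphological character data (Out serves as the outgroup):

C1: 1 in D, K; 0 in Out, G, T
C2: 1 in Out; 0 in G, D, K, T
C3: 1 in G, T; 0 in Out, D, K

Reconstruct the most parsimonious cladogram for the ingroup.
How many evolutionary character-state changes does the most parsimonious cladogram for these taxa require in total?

Character polarity is set by the outgroup: the derived state is whichever differs from the outgroup's state, so for C2 the derived state is '0', and for the remaining characters it is '1'.
Only D and K show the derived state '1' for C1, supporting them as a clade.
All ingroup taxa share the derived state '0' for C2; it defines the ingroup but does not resolve relationships within it.
C3 (derived state '1') is shared by G and T — a synapomorphy uniting that clade.
Most parsimonious ingroup topology: ((G,T),(D,K)).
Changes per character on this tree: C1: 1; C2: 1; C3: 1.
Total = 3.

3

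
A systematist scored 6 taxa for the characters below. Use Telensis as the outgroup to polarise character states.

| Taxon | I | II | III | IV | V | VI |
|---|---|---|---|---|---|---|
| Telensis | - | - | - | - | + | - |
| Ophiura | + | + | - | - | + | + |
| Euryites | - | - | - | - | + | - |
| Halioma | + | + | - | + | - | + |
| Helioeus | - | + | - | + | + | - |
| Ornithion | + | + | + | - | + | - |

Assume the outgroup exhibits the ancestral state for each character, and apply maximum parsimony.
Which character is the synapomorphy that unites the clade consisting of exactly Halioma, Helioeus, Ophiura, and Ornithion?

Character polarity is set by the outgroup: the derived state is whichever differs from the outgroup's state, so for V the derived state is '-', and for the remaining characters it is '+'.
Only Halioma, Ophiura, and Ornithion show the derived state '+' for I, supporting them as a clade.
Only Halioma, Helioeus, Ophiura, and Ornithion show the derived state '+' for II, supporting them as a clade.
III (derived state '+') is unique to Ornithion (autapomorphy; uninformative for grouping).
IV groups Halioma and Helioeus, which is incompatible with the clades supported by the remaining characters; treating it as convergent (homoplasy) costs fewer steps than any alternative tree.
V (derived state '-') is unique to Halioma (autapomorphy; uninformative for grouping).
VI (derived state '+') is shared by Halioma and Ophiura — a synapomorphy uniting that clade.
Most parsimonious ingroup topology: ((((Ophiura,Halioma),Ornithion),Helioeus),Euryites).
The clade {Halioma, Helioeus, Ophiura, Ornithion} is supported by II: its derived state '+' occurs in exactly those taxa and in no other taxon (including the outgroup).

II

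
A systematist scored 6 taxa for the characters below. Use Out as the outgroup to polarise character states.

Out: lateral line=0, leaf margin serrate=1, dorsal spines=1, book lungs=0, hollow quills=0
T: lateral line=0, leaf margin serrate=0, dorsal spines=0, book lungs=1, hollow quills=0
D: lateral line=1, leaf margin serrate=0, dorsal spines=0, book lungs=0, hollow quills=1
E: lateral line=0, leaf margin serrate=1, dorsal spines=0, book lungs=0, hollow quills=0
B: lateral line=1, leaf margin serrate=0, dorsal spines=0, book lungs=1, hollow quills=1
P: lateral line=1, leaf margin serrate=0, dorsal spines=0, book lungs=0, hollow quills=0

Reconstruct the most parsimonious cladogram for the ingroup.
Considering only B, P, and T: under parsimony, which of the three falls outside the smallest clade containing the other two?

Character polarity is set by the outgroup: the derived state is whichever differs from the outgroup's state, so for leaf margin serrate, dorsal spines the derived state is '0', and for the remaining characters it is '1'.
lateral line: derived state '1' in B, D, and P only — synapomorphy for {B, D, P}.
leaf margin serrate (derived state '0') is shared by B, D, P, and T — a synapomorphy uniting that clade.
dorsal spines (derived state '0') is shared by all ingroup taxa — unites the whole ingroup.
book lungs (state '1') occurs in B and T but conflicts with the nesting implied by the other characters — most parsimoniously interpreted as homoplasy.
Only B and D show the derived state '1' for hollow quills, supporting them as a clade.
Most parsimonious ingroup topology: ((T,((D,B),P)),E).
P and B share a more recent common ancestor with each other than either does with T, so T is the least closely related of the three.

T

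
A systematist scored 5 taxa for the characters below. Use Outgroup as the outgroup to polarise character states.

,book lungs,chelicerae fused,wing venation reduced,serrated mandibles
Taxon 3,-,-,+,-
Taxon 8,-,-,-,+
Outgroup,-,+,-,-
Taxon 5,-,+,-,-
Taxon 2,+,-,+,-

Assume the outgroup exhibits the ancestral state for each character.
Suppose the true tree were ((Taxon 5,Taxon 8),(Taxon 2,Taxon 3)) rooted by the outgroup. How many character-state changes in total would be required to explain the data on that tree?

5

Map each character onto ((Taxon 5,Taxon 8),(Taxon 2,Taxon 3)) (rooted by Outgroup) and count the minimum state changes it requires (Fitch parsimony):
book lungs: 1; chelicerae fused: 2; wing venation reduced: 1; serrated mandibles: 1.
Total tree length = 5.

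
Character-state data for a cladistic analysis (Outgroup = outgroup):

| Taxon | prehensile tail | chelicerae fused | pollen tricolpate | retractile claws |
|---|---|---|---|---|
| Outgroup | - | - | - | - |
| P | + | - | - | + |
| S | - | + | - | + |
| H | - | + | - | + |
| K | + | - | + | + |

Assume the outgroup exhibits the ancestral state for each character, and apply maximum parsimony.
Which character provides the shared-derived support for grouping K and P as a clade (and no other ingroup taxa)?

prehensile tail

The outgroup has state '-' for every character, so '+' is the derived state throughout.
Only K and P show the derived state '+' for prehensile tail, supporting them as a clade.
chelicerae fused: derived state '+' in H and S only — synapomorphy for {H, S}.
pollen tricolpate: derived state '+' in K only — an autapomorphy, so it tells us nothing about relationships among taxa.
All ingroup taxa share the derived state '+' for retractile claws; it defines the ingroup but does not resolve relationships within it.
Most parsimonious ingroup topology: ((P,K),(S,H)).
The clade {K, P} is supported by prehensile tail: its derived state '+' occurs in exactly those taxa and in no other taxon (including the outgroup).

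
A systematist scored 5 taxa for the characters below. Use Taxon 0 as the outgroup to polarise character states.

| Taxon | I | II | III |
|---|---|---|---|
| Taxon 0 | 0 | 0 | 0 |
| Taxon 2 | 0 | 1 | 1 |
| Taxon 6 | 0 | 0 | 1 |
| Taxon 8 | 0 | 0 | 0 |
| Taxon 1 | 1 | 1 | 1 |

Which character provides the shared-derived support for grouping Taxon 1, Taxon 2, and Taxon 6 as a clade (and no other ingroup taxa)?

III

The outgroup has state '0' for every character, so '1' is the derived state throughout.
I (derived state '1') is unique to Taxon 1 (autapomorphy; uninformative for grouping).
Only Taxon 1 and Taxon 2 show the derived state '1' for II, supporting them as a clade.
Only Taxon 1, Taxon 2, and Taxon 6 show the derived state '1' for III, supporting them as a clade.
Most parsimonious ingroup topology: (((Taxon 2,Taxon 1),Taxon 6),Taxon 8).
The clade {Taxon 1, Taxon 2, Taxon 6} is supported by III: its derived state '1' occurs in exactly those taxa and in no other taxon (including the outgroup).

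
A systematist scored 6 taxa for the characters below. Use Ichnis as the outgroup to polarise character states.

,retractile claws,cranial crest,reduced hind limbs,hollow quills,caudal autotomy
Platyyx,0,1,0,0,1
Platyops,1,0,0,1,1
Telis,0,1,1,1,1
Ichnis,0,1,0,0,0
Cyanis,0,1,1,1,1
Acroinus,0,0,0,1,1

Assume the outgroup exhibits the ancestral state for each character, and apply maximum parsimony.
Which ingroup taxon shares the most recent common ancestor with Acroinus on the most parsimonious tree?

Character polarity is set by the outgroup: the derived state is whichever differs from the outgroup's state, so for cranial crest the derived state is '0', and for the remaining characters it is '1'.
retractile claws: derived state '1' in Platyops only — an autapomorphy, so it tells us nothing about relationships among taxa.
cranial crest (derived state '0') is shared by Acroinus and Platyops — a synapomorphy uniting that clade.
Only Cyanis and Telis show the derived state '1' for reduced hind limbs, supporting them as a clade.
Only Acroinus, Cyanis, Platyops, and Telis show the derived state '1' for hollow quills, supporting them as a clade.
All ingroup taxa share the derived state '1' for caudal autotomy; it defines the ingroup but does not resolve relationships within it.
Most parsimonious ingroup topology: (((Acroinus,Platyops),(Cyanis,Telis)),Platyyx).
Acroinus and Platyops form a cherry on this tree, so they are sister taxa.

Platyops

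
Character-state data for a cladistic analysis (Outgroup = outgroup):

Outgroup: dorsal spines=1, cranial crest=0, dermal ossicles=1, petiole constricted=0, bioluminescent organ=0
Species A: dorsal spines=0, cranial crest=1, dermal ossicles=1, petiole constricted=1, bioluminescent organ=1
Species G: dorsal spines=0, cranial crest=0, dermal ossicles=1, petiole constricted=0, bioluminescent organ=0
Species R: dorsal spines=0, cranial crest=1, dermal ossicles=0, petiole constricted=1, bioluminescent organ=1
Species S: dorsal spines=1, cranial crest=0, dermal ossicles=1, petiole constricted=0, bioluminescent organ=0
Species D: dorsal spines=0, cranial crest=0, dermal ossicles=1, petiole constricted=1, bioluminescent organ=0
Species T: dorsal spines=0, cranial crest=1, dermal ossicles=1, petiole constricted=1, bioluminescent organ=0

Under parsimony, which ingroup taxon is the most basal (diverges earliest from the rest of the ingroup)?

Species S

Character polarity is set by the outgroup: the derived state is whichever differs from the outgroup's state, so for dorsal spines, dermal ossicles the derived state is '0', and for the remaining characters it is '1'.
dorsal spines: derived state '0' in Species A, Species D, Species G, Species R, and Species T only — synapomorphy for {Species A, Species D, Species G, Species R, Species T}.
cranial crest: derived state '1' in Species A, Species R, and Species T only — synapomorphy for {Species A, Species R, Species T}.
dermal ossicles (derived state '0') is unique to Species R (autapomorphy; uninformative for grouping).
Only Species A, Species D, Species R, and Species T show the derived state '1' for petiole constricted, supporting them as a clade.
bioluminescent organ: derived state '1' in Species A and Species R only — synapomorphy for {Species A, Species R}.
Most parsimonious ingroup topology: (((((Species A,Species R),Species T),Species D),Species G),Species S).
Species S is sister to the clade containing all other ingroup taxa, so it is the earliest-diverging (most basal) ingroup lineage.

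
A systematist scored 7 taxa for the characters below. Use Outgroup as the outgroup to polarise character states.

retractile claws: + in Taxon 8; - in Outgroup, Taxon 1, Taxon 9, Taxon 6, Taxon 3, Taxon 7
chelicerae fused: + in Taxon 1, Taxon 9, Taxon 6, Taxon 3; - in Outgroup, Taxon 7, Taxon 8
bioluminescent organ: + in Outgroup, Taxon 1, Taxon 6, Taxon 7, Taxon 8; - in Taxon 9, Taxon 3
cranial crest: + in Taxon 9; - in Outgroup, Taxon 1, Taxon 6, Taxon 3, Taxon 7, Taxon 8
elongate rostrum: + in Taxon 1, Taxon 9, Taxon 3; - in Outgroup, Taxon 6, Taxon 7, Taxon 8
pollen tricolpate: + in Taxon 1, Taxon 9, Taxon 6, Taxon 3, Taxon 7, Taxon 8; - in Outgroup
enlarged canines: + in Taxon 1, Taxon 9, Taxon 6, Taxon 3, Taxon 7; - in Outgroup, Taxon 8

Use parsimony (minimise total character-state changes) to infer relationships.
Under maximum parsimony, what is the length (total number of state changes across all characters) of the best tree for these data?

7

Character polarity is set by the outgroup: the derived state is whichever differs from the outgroup's state, so for bioluminescent organ the derived state is '-', and for the remaining characters it is '+'.
retractile claws: derived state '+' in Taxon 8 only — an autapomorphy, so it tells us nothing about relationships among taxa.
Only Taxon 1, Taxon 3, Taxon 6, and Taxon 9 show the derived state '+' for chelicerae fused, supporting them as a clade.
bioluminescent organ (derived state '-') is shared by Taxon 3 and Taxon 9 — a synapomorphy uniting that clade.
cranial crest: derived state '+' in Taxon 9 only — an autapomorphy, so it tells us nothing about relationships among taxa.
elongate rostrum (derived state '+') is shared by Taxon 1, Taxon 3, and Taxon 9 — a synapomorphy uniting that clade.
All ingroup taxa share the derived state '+' for pollen tricolpate; it defines the ingroup but does not resolve relationships within it.
Only Taxon 1, Taxon 3, Taxon 6, Taxon 7, and Taxon 9 show the derived state '+' for enlarged canines, supporting them as a clade.
Most parsimonious ingroup topology: ((((Taxon 1,(Taxon 9,Taxon 3)),Taxon 6),Taxon 7),Taxon 8).
Changes per character on this tree: retractile claws: 1; chelicerae fused: 1; bioluminescent organ: 1; cranial crest: 1; elongate rostrum: 1; pollen tricolpate: 1; enlarged canines: 1.
Total = 7.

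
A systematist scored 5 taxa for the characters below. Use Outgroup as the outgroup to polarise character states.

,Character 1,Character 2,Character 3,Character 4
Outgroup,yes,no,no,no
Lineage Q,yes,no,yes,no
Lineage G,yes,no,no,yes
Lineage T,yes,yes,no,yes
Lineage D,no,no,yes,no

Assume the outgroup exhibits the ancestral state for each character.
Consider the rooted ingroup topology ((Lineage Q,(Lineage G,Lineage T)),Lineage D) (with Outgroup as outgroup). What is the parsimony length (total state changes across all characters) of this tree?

Map each character onto ((Lineage Q,(Lineage G,Lineage T)),Lineage D) (rooted by Outgroup) and count the minimum state changes it requires (Fitch parsimony):
Character 1: 1; Character 2: 1; Character 3: 2; Character 4: 1.
Total tree length = 5.

5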